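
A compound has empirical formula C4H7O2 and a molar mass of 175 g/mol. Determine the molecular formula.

C8H14O4

Empirical-formula mass = 87.10 g/mol
n = 175 / 87.10 = 2.01 ≈ 2
Molecular formula = (C4H7O2)2 = C8H14O4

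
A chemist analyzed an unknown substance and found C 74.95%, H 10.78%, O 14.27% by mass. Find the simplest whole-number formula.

C7H12O

Assume 100 g: 74.95 g C, 10.78 g H, 14.27 g O.
Moles — C: 74.95 / 12.01 = 6.241 mol; H: 10.78 / 1.008 = 10.69 mol; O: 14.27 / 16.00 = 0.8919 mol
Divide by the smallest (0.8919 mol O): C 6.997, H 11.991, O 1.000
→ C7H12O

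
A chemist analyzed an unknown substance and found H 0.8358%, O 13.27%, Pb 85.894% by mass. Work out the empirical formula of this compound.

Assume 100 g: 0.8358 g H, 13.27 g O, 85.894 g Pb.
Moles — H: 0.8358 / 1.008 = 0.8292 mol; O: 13.27 / 16.00 = 0.8294 mol; Pb: 85.894 / 207.2 = 0.4145 mol
Smallest is Pb at 0.4145 mol; normalising gives H 2.000, O 2.001, Pb 1.000
≈ 2:2:1 → H2O2Pb

H2O2Pb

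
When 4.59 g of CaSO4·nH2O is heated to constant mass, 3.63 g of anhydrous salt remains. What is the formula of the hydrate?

Mass of water lost = 4.59 − 3.63 = 0.96 g → 0.96 / 18.02 = 0.05327 mol H2O
Molar mass of CaSO4 = 136.15 g/mol → mol CaSO4 = 3.63 / 136.15 = 0.02666
n = 0.05327 / 0.02666 = 2.00 ≈ 2 → CaSO4·2H2O

CaSO4·2H2O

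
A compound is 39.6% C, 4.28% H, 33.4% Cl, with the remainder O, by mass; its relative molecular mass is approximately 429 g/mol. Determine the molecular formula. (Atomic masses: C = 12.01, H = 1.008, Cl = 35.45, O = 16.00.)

C14H18Cl4O6

Assume 100 g: 39.6 g C, 4.28 g H, 33.4 g Cl, 22.72 g O.
n(C) = 39.6/12.01 = 3.297, n(H) = 4.28/1.008 = 4.246, n(Cl) = 33.4/35.45 = 0.9422, n(O) = 22.72/16.00 = 1.42
Ratios (÷ 0.9422): C 3.500, H 4.507, Cl 1.000, O 1.507
Scaling by 2: C 7.00, H 9.01, Cl 2.00, O 3.01 → C7H9Cl2O3
Empirical-formula mass = 212.04 g/mol
n = 429 / 212.04 = 2.02 ≈ 2
Molecular formula = (C7H9Cl2O3)×2 = C14H18Cl4O6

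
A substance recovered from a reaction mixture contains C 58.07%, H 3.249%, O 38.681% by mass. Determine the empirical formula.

C6H4O3

Assume 100 g: 58.07 g C, 3.249 g H, 38.681 g O.
n(C) = 58.07/12.01 = 4.835, n(H) = 3.249/1.008 = 3.223, n(O) = 38.681/16.00 = 2.418
Ratios (÷ 2.418): C 2.000, H 1.333, O 1.000
×3: C 6.00, H 4.00, O 3.00 → C6H4O3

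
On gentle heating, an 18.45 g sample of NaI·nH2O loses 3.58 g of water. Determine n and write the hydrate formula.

NaI·2H2O

Mass of anhydrous NaI = 18.45 − 3.58 = 14.87 g
mol H2O = 3.58 / 18.02 = 0.1987
Molar mass of NaI = 149.89 g/mol → mol NaI = 14.87 / 149.89 = 0.09921
n = 0.1987 / 0.09921 = 2.00 ≈ 2 → NaI·2H2O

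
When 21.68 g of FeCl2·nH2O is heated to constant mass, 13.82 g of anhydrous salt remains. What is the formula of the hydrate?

Mass of water lost = 21.68 − 13.82 = 7.86 g → 7.86 / 18.02 = 0.4362 mol H2O
Molar mass of FeCl2 = 126.75 g/mol → mol FeCl2 = 13.82 / 126.75 = 0.109
n = 0.4362 / 0.109 = 4.00 ≈ 4 → FeCl2·4H2O

FeCl2·4H2O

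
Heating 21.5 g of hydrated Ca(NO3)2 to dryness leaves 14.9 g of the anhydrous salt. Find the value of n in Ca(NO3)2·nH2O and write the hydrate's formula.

Ca(NO3)2·4H2O

Mass of water lost = 21.5 − 14.9 = 6.6 g → 6.6 / 18.02 = 0.3663 mol H2O
Molar mass of Ca(NO3)2 = 164.10 g/mol → mol Ca(NO3)2 = 14.9 / 164.10 = 0.0908
n = 0.3663 / 0.0908 = 4.03 ≈ 4 → Ca(NO3)2·4H2O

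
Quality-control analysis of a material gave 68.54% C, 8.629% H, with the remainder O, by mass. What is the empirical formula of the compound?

C4H6O

Assume 100 g: 68.54 g C, 8.629 g H, 22.831 g O.
C: 68.54 g ÷ 12.01 g/mol = 5.707 mol
H: 8.629 g ÷ 1.008 g/mol = 8.561 mol
O: 22.831 g ÷ 16.00 g/mol = 1.427 mol
Ratios (÷ 1.427): C 3.999, H 5.999, O 1.000
≈ 4:6:1 → C4H6O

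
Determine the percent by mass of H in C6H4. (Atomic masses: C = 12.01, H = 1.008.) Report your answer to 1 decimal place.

5.3%

Molar mass = 6(12.01) + 4(1.008) = 76.092 g/mol
Mass of H per mole = 4 × 1.008 = 4.032 g
% H = 4.032 / 76.092 × 100 = 5.3%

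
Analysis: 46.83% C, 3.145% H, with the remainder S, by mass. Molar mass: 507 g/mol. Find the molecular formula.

Assume 100 g: 46.83 g C, 3.145 g H, 50.025 g S.
C: 46.83 g ÷ 12.01 g/mol = 3.899 mol
H: 3.145 g ÷ 1.008 g/mol = 3.12 mol
S: 50.025 g ÷ 32.07 g/mol = 1.56 mol
Divide by the smallest (1.56 mol S): C 2.500, H 2.000, S 1.000
Multiply by 2: C 5.00, H 4.00, S 2.00 → C5H4S2
Empirical-formula mass = 128.22 g/mol
n = 507 / 128.22 = 3.95 ≈ 4
Molecular formula = (C5H4S2)×4 = C20H16S8

C20H16S8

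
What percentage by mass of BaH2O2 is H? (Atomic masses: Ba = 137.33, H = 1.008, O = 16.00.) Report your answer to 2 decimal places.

Molar mass = 1(137.33) + 2(1.008) + 2(16.00) = 171.346 g/mol
Mass of H per mole = 2 × 1.008 = 2.016 g
% H = 2.016 / 171.346 × 100 = 1.18%

1.18%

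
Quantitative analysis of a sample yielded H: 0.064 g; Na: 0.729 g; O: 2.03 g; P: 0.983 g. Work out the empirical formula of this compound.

H2NaO4P

H: 0.064 g ÷ 1.008 g/mol = 0.06349 mol
Na: 0.729 g ÷ 22.99 g/mol = 0.03171 mol
O: 2.03 g ÷ 16.00 g/mol = 0.1269 mol
P: 0.983 g ÷ 30.97 g/mol = 0.03174 mol
Ratios (÷ 0.03171): H 2.002, Na 1.000, O 4.001, P 1.001
≈ 2:1:4:1 → H2NaO4P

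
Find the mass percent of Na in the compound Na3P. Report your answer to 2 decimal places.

69.01%

Molar mass = 3(22.99) + 1(30.97) = 99.940 g/mol
Mass of Na per mole = 3 × 22.99 = 68.970 g
% Na = 68.970 / 99.940 × 100 = 69.01%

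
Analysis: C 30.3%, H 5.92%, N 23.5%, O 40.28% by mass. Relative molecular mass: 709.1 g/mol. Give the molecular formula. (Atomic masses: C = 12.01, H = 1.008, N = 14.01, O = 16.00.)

C18H42N12O18

Assume 100 g: 30.3 g C, 5.92 g H, 23.5 g N, 40.28 g O.
Moles — C: 30.3 / 12.01 = 2.523 mol; H: 5.92 / 1.008 = 5.873 mol; N: 23.5 / 14.01 = 1.677 mol; O: 40.28 / 16.00 = 2.518 mol
Divide by the smallest (1.677 mol N): C 1.504, H 3.501, N 1.000, O 1.501
Scaling by 2: C 3.01, H 7.00, N 2.00, O 3.00 → C3H7N2O3
Empirical-formula mass = 119.11 g/mol
n = 709.1 / 119.11 = 5.95 ≈ 6
Molecular formula = (C3H7N2O3)×6 = C18H42N12O18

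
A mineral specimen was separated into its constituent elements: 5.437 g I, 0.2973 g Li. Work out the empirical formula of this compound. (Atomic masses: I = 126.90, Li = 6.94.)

ILi

n(I) = 5.437/126.90 = 0.04284, n(Li) = 0.2973/6.94 = 0.04284
Ratios (÷ 0.04284): I 1.000, Li 1.000
→ ILi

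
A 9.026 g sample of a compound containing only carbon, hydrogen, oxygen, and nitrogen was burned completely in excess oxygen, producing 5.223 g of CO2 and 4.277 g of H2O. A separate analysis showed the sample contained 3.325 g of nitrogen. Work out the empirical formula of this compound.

CH4N2O2

mol C = 5.223 / 44.01 = 0.1187; mass C = 0.1187 × 12.01 = 1.425 g
mol H = 2 × (4.277 / 18.02) = 0.4747; mass H = 0.4747 × 1.008 = 0.4785 g
mol N = 3.325 / 14.01 = 0.2373
mass O = 9.026 − (5.229) = 3.797 g → mol O = 0.2373
Smallest is C at 0.1187 mol; normalising gives C 1.000, H 4.000, N 2.000, O 2.000
≈ 1:4:2:2 → CH4N2O2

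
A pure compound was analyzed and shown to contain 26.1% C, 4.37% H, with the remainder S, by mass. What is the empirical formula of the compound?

Assume 100 g: 26.1 g C, 4.37 g H, 69.53 g S.
n(C) = 26.1/12.01 = 2.173, n(H) = 4.37/1.008 = 4.335, n(S) = 69.53/32.07 = 2.168
Divide by the smallest (2.168 mol S): C 1.002, H 2.000, S 1.000
≈ 1:2:1 → CH2S

CH2S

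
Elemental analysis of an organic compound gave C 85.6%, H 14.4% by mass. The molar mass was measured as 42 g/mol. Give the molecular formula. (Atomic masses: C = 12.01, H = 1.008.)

C3H6

Assume 100 g: 85.6 g C, 14.4 g H.
Moles — C: 85.6 / 12.01 = 7.127 mol; H: 14.4 / 1.008 = 14.29 mol
Ratios (÷ 7.127): C 1.000, H 2.004
Ratio ≈ 1:2, so the empirical formula is CH2
Empirical-formula mass = 14.03 g/mol
n = 42 / 14.03 = 2.99 ≈ 3
Molecular formula = (CH2)×3 = C3H6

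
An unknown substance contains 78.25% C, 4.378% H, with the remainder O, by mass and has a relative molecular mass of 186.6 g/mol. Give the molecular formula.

C12H8O2

Assume 100 g: 78.25 g C, 4.378 g H, 17.372 g O.
C: 78.25 g ÷ 12.01 g/mol = 6.515 mol
H: 4.378 g ÷ 1.008 g/mol = 4.343 mol
O: 17.372 g ÷ 16.00 g/mol = 1.086 mol
Divide by the smallest (1.086 mol O): C 6.001, H 4.000, O 1.000
→ C6H4O
Empirical-formula mass = 92.09 g/mol
n = 186.6 / 92.09 = 2.03 ≈ 2
Molecular formula = (C6H4O)×2 = C12H8O2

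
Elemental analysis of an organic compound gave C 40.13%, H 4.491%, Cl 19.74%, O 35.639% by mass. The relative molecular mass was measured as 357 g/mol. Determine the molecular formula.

C12H16Cl2O8

Assume 100 g: 40.13 g C, 4.491 g H, 19.74 g Cl, 35.639 g O.
Moles — C: 40.13 / 12.01 = 3.341 mol; H: 4.491 / 1.008 = 4.455 mol; Cl: 19.74 / 35.45 = 0.5568 mol; O: 35.639 / 16.00 = 2.227 mol
Smallest is Cl at 0.5568 mol; normalising gives C 6.001, H 8.001, Cl 1.000, O 4.000
→ C6H8ClO4
Empirical-formula mass = 179.57 g/mol
n = 357 / 179.57 = 1.99 ≈ 2
Molecular formula = (C6H8ClO4)×2 = C12H16Cl2O8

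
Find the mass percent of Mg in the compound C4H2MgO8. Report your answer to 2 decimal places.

12.01%

Molar mass = 4(12.01) + 2(1.008) + 1(24.31) + 8(16.00) = 202.366 g/mol
Mass of Mg per mole = 1 × 24.31 = 24.310 g
% Mg = 24.310 / 202.366 × 100 = 12.01%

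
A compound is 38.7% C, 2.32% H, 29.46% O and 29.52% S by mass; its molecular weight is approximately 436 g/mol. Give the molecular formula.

Assume 100 g: 38.7 g C, 2.32 g H, 29.46 g O, 29.52 g S.
Moles — C: 38.7 / 12.01 = 3.222 mol; H: 2.32 / 1.008 = 2.302 mol; O: 29.46 / 16.00 = 1.841 mol; S: 29.52 / 32.07 = 0.9205 mol
Ratios (÷ 0.9205): C 3.501, H 2.500, O 2.000, S 1.000
Scaling by 2: C 7.00, H 5.00, O 4.00, S 2.00 → C7H5O4S2
Empirical-formula mass = 217.25 g/mol
n = 436 / 217.25 = 2.01 ≈ 2
Molecular formula = (C7H5O4S2)×2 = C14H10O8S4

C14H10O8S4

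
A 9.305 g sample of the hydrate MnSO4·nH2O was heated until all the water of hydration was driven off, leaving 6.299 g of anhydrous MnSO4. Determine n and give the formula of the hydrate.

MnSO4·4H2O

Mass of water lost = 9.305 − 6.299 = 3.006 g → 3.006 / 18.02 = 0.1668 mol H2O
Molar mass of MnSO4 = 151.01 g/mol → mol MnSO4 = 6.299 / 151.01 = 0.04171
n = 0.1668 / 0.04171 = 4.00 ≈ 4 → MnSO4·4H2O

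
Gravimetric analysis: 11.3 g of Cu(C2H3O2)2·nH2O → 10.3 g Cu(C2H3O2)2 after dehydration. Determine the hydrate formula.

Mass of water lost = 11.3 − 10.3 = 1 g → 1 / 18.02 = 0.05549 mol H2O
Molar mass of Cu(C2H3O2)2 = 181.64 g/mol → mol Cu(C2H3O2)2 = 10.3 / 181.64 = 0.05671
n = 0.05549 / 0.05671 = 0.98 ≈ 1 → Cu(C2H3O2)2·H2O

Cu(C2H3O2)2·H2O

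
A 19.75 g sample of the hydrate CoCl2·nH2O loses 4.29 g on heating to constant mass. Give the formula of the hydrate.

Mass of anhydrous CoCl2 = 19.75 − 4.29 = 15.46 g
mol H2O = 4.29 / 18.02 = 0.2381
Molar mass of CoCl2 = 129.83 g/mol → mol CoCl2 = 15.46 / 129.83 = 0.1191
n = 0.2381 / 0.1191 = 2.00 ≈ 2 → CoCl2·2H2O

CoCl2·2H2O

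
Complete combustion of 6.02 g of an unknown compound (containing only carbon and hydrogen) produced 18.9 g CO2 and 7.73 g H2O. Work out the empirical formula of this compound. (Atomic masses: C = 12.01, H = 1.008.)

CH2

mol C = 18.9 / 44.01 = 0.4294; mass C = 0.4294 × 12.01 = 5.158 g
mol H = 2 × (7.73 / 18.02) = 0.8579; mass H = 0.8579 × 1.008 = 0.8648 g
Ratios (÷ 0.4294): C 1.000, H 1.998
Ratio ≈ 1:2, so the empirical formula is CH2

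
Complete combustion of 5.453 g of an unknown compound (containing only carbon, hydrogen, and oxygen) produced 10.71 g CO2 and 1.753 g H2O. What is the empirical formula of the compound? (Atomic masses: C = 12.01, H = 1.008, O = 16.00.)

C5H4O3

mol C = 10.71 / 44.01 = 0.2434; mass C = 0.2434 × 12.01 = 2.923 g
mol H = 2 × (1.753 / 18.02) = 0.1946; mass H = 0.1946 × 1.008 = 0.1961 g
mass O = 5.453 − (3.119) = 2.334 g → mol O = 0.1459
Ratios (÷ 0.1459): C 1.668, H 1.334, O 1.000
Multiply by 3: C 5.00, H 4.00, O 3.00 → C5H4O3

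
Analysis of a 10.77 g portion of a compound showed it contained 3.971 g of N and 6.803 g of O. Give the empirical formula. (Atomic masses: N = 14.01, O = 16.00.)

N2O3

n(N) = 3.971/14.01 = 0.2834, n(O) = 6.803/16.00 = 0.4252
Smallest is N at 0.2834 mol; normalising gives N 1.000, O 1.500
×2: N 2.00, O 3.00 → N2O3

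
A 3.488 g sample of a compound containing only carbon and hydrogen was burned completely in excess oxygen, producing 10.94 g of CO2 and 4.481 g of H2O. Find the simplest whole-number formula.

mol C = 10.94 / 44.01 = 0.2486; mass C = 0.2486 × 12.01 = 2.985 g
mol H = 2 × (4.481 / 18.02) = 0.4973; mass H = 0.4973 × 1.008 = 0.5013 g
Ratios (÷ 0.2486): C 1.000, H 2.001
Ratio ≈ 1:2, so the empirical formula is CH2

CH2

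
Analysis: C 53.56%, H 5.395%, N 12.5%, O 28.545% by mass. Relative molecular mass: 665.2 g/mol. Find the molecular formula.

Assume 100 g: 53.56 g C, 5.395 g H, 12.5 g N, 28.545 g O.
Moles — C: 53.56 / 12.01 = 4.46 mol; H: 5.395 / 1.008 = 5.352 mol; N: 12.5 / 14.01 = 0.8922 mol; O: 28.545 / 16.00 = 1.784 mol
Divide by the smallest (0.8922 mol N): C 4.998, H 5.999, N 1.000, O 2.000
→ C5H6NO2
Empirical-formula mass = 112.11 g/mol
n = 665.2 / 112.11 = 5.93 ≈ 6
Molecular formula = (C5H6NO2)×6 = C30H36N6O12

C30H36N6O12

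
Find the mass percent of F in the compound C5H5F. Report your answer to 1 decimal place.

Molar mass = 5(12.01) + 5(1.008) + 1(19.00) = 84.090 g/mol
Mass of F per mole = 1 × 19.00 = 19.000 g
% F = 19.000 / 84.090 × 100 = 22.6%

22.6%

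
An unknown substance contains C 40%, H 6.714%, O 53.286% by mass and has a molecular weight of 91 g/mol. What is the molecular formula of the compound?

Assume 100 g: 40 g C, 6.714 g H, 53.286 g O.
C: 40 g ÷ 12.01 g/mol = 3.331 mol
H: 6.714 g ÷ 1.008 g/mol = 6.661 mol
O: 53.286 g ÷ 16.00 g/mol = 3.33 mol
Divide by the smallest (3.33 mol O): C 1.000, H 2.000, O 1.000
≈ 1:2:1 → CH2O
Empirical-formula mass = 30.03 g/mol
n = 91 / 30.03 = 3.03 ≈ 3
Molecular formula = (CH2O)×3 = C3H6O3

C3H6O3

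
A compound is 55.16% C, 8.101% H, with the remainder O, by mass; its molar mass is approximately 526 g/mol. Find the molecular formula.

C24H42O12

Assume 100 g: 55.16 g C, 8.101 g H, 36.739 g O.
C: 55.16 g ÷ 12.01 g/mol = 4.593 mol
H: 8.101 g ÷ 1.008 g/mol = 8.037 mol
O: 36.739 g ÷ 16.00 g/mol = 2.296 mol
Ratios (÷ 2.296): C 2.000, H 3.500, O 1.000
Scaling by 2: C 4.00, H 7.00, O 2.00 → C4H7O2
Empirical-formula mass = 87.10 g/mol
n = 526 / 87.10 = 6.04 ≈ 6
Molecular formula = (C4H7O2)×6 = C24H42O12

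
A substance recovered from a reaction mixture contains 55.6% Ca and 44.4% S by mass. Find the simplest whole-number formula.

Assume 100 g: 55.6 g Ca, 44.4 g S.
Moles — Ca: 55.6 / 40.08 = 1.387 mol; S: 44.4 / 32.07 = 1.384 mol
Smallest is S at 1.384 mol; normalising gives Ca 1.002, S 1.000
→ CaS

CaS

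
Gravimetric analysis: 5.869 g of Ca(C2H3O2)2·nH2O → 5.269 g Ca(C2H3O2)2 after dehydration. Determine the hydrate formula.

Mass of water lost = 5.869 − 5.269 = 0.6 g → 0.6 / 18.02 = 0.0333 mol H2O
Molar mass of Ca(C2H3O2)2 = 158.17 g/mol → mol Ca(C2H3O2)2 = 5.269 / 158.17 = 0.03331
n = 0.0333 / 0.03331 = 1.00 ≈ 1 → Ca(C2H3O2)2·H2O

Ca(C2H3O2)2·H2O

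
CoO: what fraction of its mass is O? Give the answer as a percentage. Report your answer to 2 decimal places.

21.35%

Molar mass = 1(58.93) + 1(16.00) = 74.930 g/mol
Mass of O per mole = 1 × 16.00 = 16.000 g
% O = 16.000 / 74.930 × 100 = 21.35%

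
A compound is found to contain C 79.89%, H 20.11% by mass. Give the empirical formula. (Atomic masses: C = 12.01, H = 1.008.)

Assume 100 g: 79.89 g C, 20.11 g H.
Moles — C: 79.89 / 12.01 = 6.652 mol; H: 20.11 / 1.008 = 19.95 mol
Divide by the smallest (6.652 mol C): C 1.000, H 2.999
≈ 1:3 → CH3

CH3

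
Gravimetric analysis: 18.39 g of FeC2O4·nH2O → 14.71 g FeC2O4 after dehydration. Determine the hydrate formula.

Mass of water lost = 18.39 − 14.71 = 3.68 g → 3.68 / 18.02 = 0.2042 mol H2O
Molar mass of FeC2O4 = 143.87 g/mol → mol FeC2O4 = 14.71 / 143.87 = 0.1022
n = 0.2042 / 0.1022 = 2.00 ≈ 2 → FeC2O4·2H2O

FeC2O4·2H2O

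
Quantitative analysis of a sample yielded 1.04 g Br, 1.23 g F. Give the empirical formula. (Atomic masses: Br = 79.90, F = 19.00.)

BrF5

Moles — Br: 1.04 / 79.90 = 0.01302 mol; F: 1.23 / 19.00 = 0.06474 mol
Divide by the smallest (0.01302 mol Br): Br 1.000, F 4.974
≈ 1:5 → BrF5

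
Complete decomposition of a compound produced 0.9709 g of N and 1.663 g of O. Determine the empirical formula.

Moles — N: 0.9709 / 14.01 = 0.0693 mol; O: 1.663 / 16.00 = 0.1039 mol
Ratios (÷ 0.0693): N 1.000, O 1.500
Multiply by 2: N 2.00, O 3.00 → N2O3

N2O3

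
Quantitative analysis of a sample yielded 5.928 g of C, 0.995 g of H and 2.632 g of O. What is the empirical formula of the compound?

C3H6O

C: 5.928 g ÷ 12.01 g/mol = 0.4936 mol
H: 0.995 g ÷ 1.008 g/mol = 0.9871 mol
O: 2.632 g ÷ 16.00 g/mol = 0.1645 mol
Ratios (÷ 0.1645): C 3.001, H 6.001, O 1.000
≈ 3:6:1 → C3H6O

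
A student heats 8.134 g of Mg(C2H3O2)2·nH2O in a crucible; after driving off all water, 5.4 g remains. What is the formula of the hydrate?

Mg(C2H3O2)2·4H2O

Mass of water lost = 8.134 − 5.4 = 2.734 g → 2.734 / 18.02 = 0.1517 mol H2O
Molar mass of Mg(C2H3O2)2 = 142.40 g/mol → mol Mg(C2H3O2)2 = 5.4 / 142.40 = 0.03792
n = 0.1517 / 0.03792 = 4.00 ≈ 4 → Mg(C2H3O2)2·4H2O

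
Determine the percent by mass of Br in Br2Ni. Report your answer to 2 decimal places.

Molar mass = 2(79.90) + 1(58.69) = 218.490 g/mol
Mass of Br per mole = 2 × 79.90 = 159.800 g
% Br = 159.800 / 218.490 × 100 = 73.14%

73.14%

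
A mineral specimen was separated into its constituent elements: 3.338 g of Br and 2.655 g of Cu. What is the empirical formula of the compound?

BrCu

n(Br) = 3.338/79.90 = 0.04178, n(Cu) = 2.655/63.55 = 0.04178
Ratios (÷ 0.04178): Br 1.000, Cu 1.000
→ BrCu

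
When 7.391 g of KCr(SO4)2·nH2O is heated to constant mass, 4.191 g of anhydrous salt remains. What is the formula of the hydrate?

Mass of water lost = 7.391 − 4.191 = 3.2 g → 3.2 / 18.02 = 0.1776 mol H2O
Molar mass of KCr(SO4)2 = 283.24 g/mol → mol KCr(SO4)2 = 4.191 / 283.24 = 0.0148
n = 0.1776 / 0.0148 = 12.00 ≈ 12 → KCr(SO4)2·12H2O

KCr(SO4)2·12H2O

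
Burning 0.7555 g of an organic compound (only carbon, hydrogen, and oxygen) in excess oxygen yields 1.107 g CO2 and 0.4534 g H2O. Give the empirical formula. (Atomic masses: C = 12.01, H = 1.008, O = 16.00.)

CH2O

mol C = 1.107 / 44.01 = 0.02515; mass C = 0.02515 × 12.01 = 0.3021 g
mol H = 2 × (0.4534 / 18.02) = 0.05032; mass H = 0.05032 × 1.008 = 0.05072 g
mass O = 0.7555 − (0.3528) = 0.4027 g → mol O = 0.02517
Smallest is C at 0.02515 mol; normalising gives C 1.000, H 2.001, O 1.001
→ CH2O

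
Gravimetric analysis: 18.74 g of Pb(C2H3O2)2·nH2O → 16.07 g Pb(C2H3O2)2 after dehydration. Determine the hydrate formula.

Pb(C2H3O2)2·3H2O

Mass of water lost = 18.74 − 16.07 = 2.67 g → 2.67 / 18.02 = 0.1482 mol H2O
Molar mass of Pb(C2H3O2)2 = 325.29 g/mol → mol Pb(C2H3O2)2 = 16.07 / 325.29 = 0.0494
n = 0.1482 / 0.0494 = 3.00 ≈ 3 → Pb(C2H3O2)2·3H2O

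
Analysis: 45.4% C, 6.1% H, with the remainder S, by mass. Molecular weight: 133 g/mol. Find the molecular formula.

C5H8S2

Assume 100 g: 45.4 g C, 6.1 g H, 48.5 g S.
n(C) = 45.4/12.01 = 3.78, n(H) = 6.1/1.008 = 6.052, n(S) = 48.5/32.07 = 1.512
Smallest is S at 1.512 mol; normalising gives C 2.500, H 4.002, S 1.000
Multiply by 2: C 5.00, H 8.00, S 2.00 → C5H8S2
Empirical-formula mass = 132.25 g/mol
n = 133 / 132.25 = 1.01 ≈ 1
Molecular formula = empirical formula = C5H8S2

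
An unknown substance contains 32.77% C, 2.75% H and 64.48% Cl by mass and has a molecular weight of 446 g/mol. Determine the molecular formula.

C12H12Cl8

Assume 100 g: 32.77 g C, 2.75 g H, 64.48 g Cl.
n(C) = 32.77/12.01 = 2.729, n(H) = 2.75/1.008 = 2.728, n(Cl) = 64.48/35.45 = 1.819
Divide by the smallest (1.819 mol Cl): C 1.500, H 1.500, Cl 1.000
Multiply by 2: C 3.00, H 3.00, Cl 2.00 → C3H3Cl2
Empirical-formula mass = 109.95 g/mol
n = 446 / 109.95 = 4.06 ≈ 4
Molecular formula = (C3H3Cl2)×4 = C12H12Cl8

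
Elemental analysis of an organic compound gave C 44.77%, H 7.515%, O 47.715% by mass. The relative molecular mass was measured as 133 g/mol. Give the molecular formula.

C5H10O4

Assume 100 g: 44.77 g C, 7.515 g H, 47.715 g O.
Moles — C: 44.77 / 12.01 = 3.728 mol; H: 7.515 / 1.008 = 7.455 mol; O: 47.715 / 16.00 = 2.982 mol
Ratios (÷ 2.982): C 1.250, H 2.500, O 1.000
Multiply by 4: C 5.00, H 10.00, O 4.00 → C5H10O4
Empirical-formula mass = 134.13 g/mol
n = 133 / 134.13 = 0.99 ≈ 1
Molecular formula = empirical formula = C5H10O4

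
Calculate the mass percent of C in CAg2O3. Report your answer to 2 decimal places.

Molar mass = 1(12.01) + 2(107.87) + 3(16.00) = 275.750 g/mol
Mass of C per mole = 1 × 12.01 = 12.010 g
% C = 12.010 / 275.750 × 100 = 4.36%

4.36%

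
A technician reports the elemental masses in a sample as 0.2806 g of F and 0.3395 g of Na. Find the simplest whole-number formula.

Moles — F: 0.2806 / 19.00 = 0.01477 mol; Na: 0.3395 / 22.99 = 0.01477 mol
Ratios (÷ 0.01477): F 1.000, Na 1.000
Ratio ≈ 1:1, so the empirical formula is FNa

FNa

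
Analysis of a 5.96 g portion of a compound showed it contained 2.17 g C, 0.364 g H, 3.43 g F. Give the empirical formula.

C: 2.17 g ÷ 12.01 g/mol = 0.1807 mol
H: 0.364 g ÷ 1.008 g/mol = 0.3611 mol
F: 3.43 g ÷ 19.00 g/mol = 0.1805 mol
Smallest is F at 0.1805 mol; normalising gives C 1.001, H 2.000, F 1.000
≈ 1:2:1 → CH2F

CH2F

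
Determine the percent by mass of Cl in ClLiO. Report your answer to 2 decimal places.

60.71%

Molar mass = 1(35.45) + 1(6.94) + 1(16.00) = 58.390 g/mol
Mass of Cl per mole = 1 × 35.45 = 35.450 g
% Cl = 35.450 / 58.390 × 100 = 60.71%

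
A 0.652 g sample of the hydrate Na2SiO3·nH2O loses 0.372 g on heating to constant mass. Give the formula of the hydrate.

Mass of anhydrous Na2SiO3 = 0.652 − 0.372 = 0.28 g
mol H2O = 0.372 / 18.02 = 0.02064
Molar mass of Na2SiO3 = 122.07 g/mol → mol Na2SiO3 = 0.28 / 122.07 = 0.002294
n = 0.02064 / 0.002294 = 9.00 ≈ 9 → Na2SiO3·9H2O

Na2SiO3·9H2O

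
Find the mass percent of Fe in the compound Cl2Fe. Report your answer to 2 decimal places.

Molar mass = 2(35.45) + 1(55.85) = 126.750 g/mol
Mass of Fe per mole = 1 × 55.85 = 55.850 g
% Fe = 55.850 / 126.750 × 100 = 44.06%

44.06%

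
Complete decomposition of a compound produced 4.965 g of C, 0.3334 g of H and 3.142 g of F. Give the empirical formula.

C5H4F2

C: 4.965 g ÷ 12.01 g/mol = 0.4134 mol
H: 0.3334 g ÷ 1.008 g/mol = 0.3308 mol
F: 3.142 g ÷ 19.00 g/mol = 0.1654 mol
Divide by the smallest (0.1654 mol F): C 2.500, H 2.000, F 1.000
Multiply by 2: C 5.00, H 4.00, F 2.00 → C5H4F2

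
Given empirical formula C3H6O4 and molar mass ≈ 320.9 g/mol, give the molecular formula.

Empirical-formula mass = 106.08 g/mol
n = 320.9 / 106.08 = 3.03 ≈ 3
Molecular formula = (C3H6O4)3 = C9H18O12

C9H18O12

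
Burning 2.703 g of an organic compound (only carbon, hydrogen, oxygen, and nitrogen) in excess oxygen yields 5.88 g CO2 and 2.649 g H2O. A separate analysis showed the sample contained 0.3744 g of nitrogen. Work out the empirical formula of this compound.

C5H11NO

mol C = 5.88 / 44.01 = 0.1336; mass C = 0.1336 × 12.01 = 1.605 g
mol H = 2 × (2.649 / 18.02) = 0.2940; mass H = 0.2940 × 1.008 = 0.2964 g
mol N = 0.3744 / 14.01 = 0.02672
mass O = 2.703 − (2.275) = 0.4276 g → mol O = 0.02673
Ratios (÷ 0.02672): C 5.000, H 11.002, N 1.000, O 1.000
→ C5H11NO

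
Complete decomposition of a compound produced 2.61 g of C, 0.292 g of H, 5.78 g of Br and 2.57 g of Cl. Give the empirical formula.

C3H4BrCl

n(C) = 2.61/12.01 = 0.2173, n(H) = 0.292/1.008 = 0.2897, n(Br) = 5.78/79.90 = 0.07234, n(Cl) = 2.57/35.45 = 0.0725
Divide by the smallest (0.07234 mol Br): C 3.004, H 4.004, Br 1.000, Cl 1.002
→ C3H4BrCl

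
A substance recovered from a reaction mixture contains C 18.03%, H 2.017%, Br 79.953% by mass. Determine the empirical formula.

Assume 100 g: 18.03 g C, 2.017 g H, 79.953 g Br.
n(C) = 18.03/12.01 = 1.501, n(H) = 2.017/1.008 = 2.001, n(Br) = 79.953/79.90 = 1.001
Divide by the smallest (1.001 mol Br): C 1.500, H 2.000, Br 1.000
×2: C 3.00, H 4.00, Br 2.00 → C3H4Br2

C3H4Br2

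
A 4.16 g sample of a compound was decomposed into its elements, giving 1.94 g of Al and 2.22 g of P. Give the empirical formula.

AlP

Moles — Al: 1.94 / 26.98 = 0.07191 mol; P: 2.22 / 30.97 = 0.07168 mol
Ratios (÷ 0.07168): Al 1.003, P 1.000
→ AlP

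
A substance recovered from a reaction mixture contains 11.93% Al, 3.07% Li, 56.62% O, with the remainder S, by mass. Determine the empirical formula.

AlLiO8S2

Assume 100 g: 11.93 g Al, 3.07 g Li, 56.62 g O, 28.38 g S.
n(Al) = 11.93/26.98 = 0.4422, n(Li) = 3.07/6.94 = 0.4424, n(O) = 56.62/16.00 = 3.539, n(S) = 28.38/32.07 = 0.8849
Smallest is Al at 0.4422 mol; normalising gives Al 1.000, Li 1.000, O 8.003, S 2.001
→ AlLiO8S2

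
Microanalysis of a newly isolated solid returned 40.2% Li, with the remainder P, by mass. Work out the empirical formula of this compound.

Assume 100 g: 40.2 g Li, 59.8 g P.
n(Li) = 40.2/6.94 = 5.793, n(P) = 59.8/30.97 = 1.931
Ratios (÷ 1.931): Li 3.000, P 1.000
≈ 3:1 → Li3P

Li3P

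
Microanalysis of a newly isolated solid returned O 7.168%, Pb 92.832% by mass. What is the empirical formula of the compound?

Assume 100 g: 7.168 g O, 92.832 g Pb.
O: 7.168 g ÷ 16.00 g/mol = 0.448 mol
Pb: 92.832 g ÷ 207.2 g/mol = 0.448 mol
Smallest is O at 0.448 mol; normalising gives O 1.000, Pb 1.000
≈ 1:1 → OPb

OPb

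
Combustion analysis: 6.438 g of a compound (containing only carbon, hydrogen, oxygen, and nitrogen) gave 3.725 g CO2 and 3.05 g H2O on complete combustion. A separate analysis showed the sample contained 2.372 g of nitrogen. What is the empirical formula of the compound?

mol C = 3.725 / 44.01 = 0.08464; mass C = 0.08464 × 12.01 = 1.017 g
mol H = 2 × (3.05 / 18.02) = 0.3385; mass H = 0.3385 × 1.008 = 0.3412 g
mol N = 2.372 / 14.01 = 0.1693
mass O = 6.438 − (3.730) = 2.708 g → mol O = 0.1693
Ratios (÷ 0.08464): C 1.000, H 3.999, N 2.000, O 2.000
≈ 1:4:2:2 → CH4N2O2

CH4N2O2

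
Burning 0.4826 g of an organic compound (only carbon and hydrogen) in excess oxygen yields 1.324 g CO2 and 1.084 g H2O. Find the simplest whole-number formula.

mol C = 1.324 / 44.01 = 0.03008; mass C = 0.03008 × 12.01 = 0.3613 g
mol H = 2 × (1.084 / 18.02) = 0.1203; mass H = 0.1203 × 1.008 = 0.1213 g
Smallest is C at 0.03008 mol; normalising gives C 1.000, H 3.999
Ratio ≈ 1:4, so the empirical formula is CH4

CH4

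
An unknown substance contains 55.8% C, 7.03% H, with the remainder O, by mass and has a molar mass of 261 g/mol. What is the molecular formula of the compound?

Assume 100 g: 55.8 g C, 7.03 g H, 37.17 g O.
Moles — C: 55.8 / 12.01 = 4.646 mol; H: 7.03 / 1.008 = 6.974 mol; O: 37.17 / 16.00 = 2.323 mol
Ratios (÷ 2.323): C 2.000, H 3.002, O 1.000
≈ 2:3:1 → C2H3O
Empirical-formula mass = 43.04 g/mol
n = 261 / 43.04 = 6.06 ≈ 6
Molecular formula = (C2H3O)×6 = C12H18O6

C12H18O6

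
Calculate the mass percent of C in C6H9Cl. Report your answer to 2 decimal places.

Molar mass = 6(12.01) + 9(1.008) + 1(35.45) = 116.582 g/mol
Mass of C per mole = 6 × 12.01 = 72.060 g
% C = 72.060 / 116.582 × 100 = 61.81%

61.81%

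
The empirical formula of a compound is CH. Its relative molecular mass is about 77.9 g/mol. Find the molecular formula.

Empirical-formula mass = 13.02 g/mol
n = 77.9 / 13.02 = 5.98 ≈ 6
Molecular formula = (CH)6 = C6H6

C6H6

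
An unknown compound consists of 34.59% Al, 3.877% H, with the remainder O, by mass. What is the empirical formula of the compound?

AlH3O3

Assume 100 g: 34.59 g Al, 3.877 g H, 61.533 g O.
Al: 34.59 g ÷ 26.98 g/mol = 1.282 mol
H: 3.877 g ÷ 1.008 g/mol = 3.846 mol
O: 61.533 g ÷ 16.00 g/mol = 3.846 mol
Divide by the smallest (1.282 mol Al): Al 1.000, H 3.000, O 3.000
→ AlH3O3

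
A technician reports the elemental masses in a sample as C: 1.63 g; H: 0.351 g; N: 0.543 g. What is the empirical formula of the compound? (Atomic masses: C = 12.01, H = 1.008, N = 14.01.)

C7H18N2

n(C) = 1.63/12.01 = 0.1357, n(H) = 0.351/1.008 = 0.3482, n(N) = 0.543/14.01 = 0.03876
Smallest is N at 0.03876 mol; normalising gives C 3.502, H 8.984, N 1.000
×2: C 7.00, H 17.97, N 2.00 → C7H18N2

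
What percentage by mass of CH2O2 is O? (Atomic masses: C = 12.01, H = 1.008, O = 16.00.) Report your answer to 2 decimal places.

Molar mass = 1(12.01) + 2(1.008) + 2(16.00) = 46.026 g/mol
Mass of O per mole = 2 × 16.00 = 32.000 g
% O = 32.000 / 46.026 × 100 = 69.53%

69.53%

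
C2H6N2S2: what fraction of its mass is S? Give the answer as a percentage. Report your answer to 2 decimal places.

Molar mass = 2(12.01) + 6(1.008) + 2(14.01) + 2(32.07) = 122.228 g/mol
Mass of S per mole = 2 × 32.07 = 64.140 g
% S = 64.140 / 122.228 × 100 = 52.48%

52.48%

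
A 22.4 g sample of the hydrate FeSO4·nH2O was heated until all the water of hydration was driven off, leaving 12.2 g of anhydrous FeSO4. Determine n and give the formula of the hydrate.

Mass of water lost = 22.4 − 12.2 = 10.2 g → 10.2 / 18.02 = 0.566 mol H2O
Molar mass of FeSO4 = 151.92 g/mol → mol FeSO4 = 12.2 / 151.92 = 0.08031
n = 0.566 / 0.08031 = 7.05 ≈ 7 → FeSO4·7H2O

FeSO4·7H2O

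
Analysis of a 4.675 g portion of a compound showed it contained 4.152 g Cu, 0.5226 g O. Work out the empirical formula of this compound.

Cu2O

Cu: 4.152 g ÷ 63.55 g/mol = 0.06533 mol
O: 0.5226 g ÷ 16.00 g/mol = 0.03266 mol
Ratios (÷ 0.03266): Cu 2.000, O 1.000
→ Cu2O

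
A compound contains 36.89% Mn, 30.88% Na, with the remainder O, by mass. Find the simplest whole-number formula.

MnNa2O3

Assume 100 g: 36.89 g Mn, 30.88 g Na, 32.23 g O.
n(Mn) = 36.89/54.94 = 0.6715, n(Na) = 30.88/22.99 = 1.343, n(O) = 32.23/16.00 = 2.014
Ratios (÷ 0.6715): Mn 1.000, Na 2.000, O 3.000
→ MnNa2O3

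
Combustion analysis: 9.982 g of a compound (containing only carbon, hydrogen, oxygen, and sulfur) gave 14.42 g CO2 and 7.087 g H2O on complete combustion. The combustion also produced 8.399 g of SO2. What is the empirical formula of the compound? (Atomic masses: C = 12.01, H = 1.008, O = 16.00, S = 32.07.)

mol C = 14.42 / 44.01 = 0.3277; mass C = 0.3277 × 12.01 = 3.935 g
mol H = 2 × (7.087 / 18.02) = 0.7866; mass H = 0.7866 × 1.008 = 0.7929 g
mol S = 8.399 / 64.07 = 0.1311; mass S = 4.204 g
mass O = 9.982 − (8.932) = 1.050 g → mol O = 0.06562
Divide by the smallest (0.06562 mol O): C 4.993, H 11.987, O 1.000, S 1.998
≈ 5:12:1:2 → C5H12OS2

C5H12OS2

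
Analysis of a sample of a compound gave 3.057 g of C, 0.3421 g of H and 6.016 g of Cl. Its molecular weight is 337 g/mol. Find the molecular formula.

n(C) = 3.057/12.01 = 0.2545, n(H) = 0.3421/1.008 = 0.3394, n(Cl) = 6.016/35.45 = 0.1697
Divide by the smallest (0.1697 mol Cl): C 1.500, H 2.000, Cl 1.000
×2: C 3.00, H 4.00, Cl 2.00 → C3H4Cl2
Empirical-formula mass = 110.96 g/mol
n = 337 / 110.96 = 3.04 ≈ 3
Molecular formula = (C3H4Cl2)×3 = C9H12Cl6

C9H12Cl6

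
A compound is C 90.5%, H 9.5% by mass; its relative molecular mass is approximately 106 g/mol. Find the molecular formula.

C8H10

Assume 100 g: 90.5 g C, 9.5 g H.
n(C) = 90.5/12.01 = 7.535, n(H) = 9.5/1.008 = 9.425
Divide by the smallest (7.535 mol C): C 1.000, H 1.251
Scaling by 4: C 4.00, H 5.00 → C4H5
Empirical-formula mass = 53.08 g/mol
n = 106 / 53.08 = 2.00 ≈ 2
Molecular formula = (C4H5)×2 = C8H10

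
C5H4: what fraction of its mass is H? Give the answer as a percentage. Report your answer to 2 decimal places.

6.29%

Molar mass = 5(12.01) + 4(1.008) = 64.082 g/mol
Mass of H per mole = 4 × 1.008 = 4.032 g
% H = 4.032 / 64.082 × 100 = 6.29%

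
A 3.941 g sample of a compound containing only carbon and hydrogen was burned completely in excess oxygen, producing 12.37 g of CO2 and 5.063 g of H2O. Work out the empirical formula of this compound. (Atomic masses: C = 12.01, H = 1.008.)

mol C = 12.37 / 44.01 = 0.2811; mass C = 0.2811 × 12.01 = 3.376 g
mol H = 2 × (5.063 / 18.02) = 0.5619; mass H = 0.5619 × 1.008 = 0.5664 g
Ratios (÷ 0.2811): C 1.000, H 1.999
≈ 1:2 → CH2

CH2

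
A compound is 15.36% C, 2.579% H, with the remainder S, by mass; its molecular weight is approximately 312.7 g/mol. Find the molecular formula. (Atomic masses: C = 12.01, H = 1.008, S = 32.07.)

Assume 100 g: 15.36 g C, 2.579 g H, 82.061 g S.
n(C) = 15.36/12.01 = 1.279, n(H) = 2.579/1.008 = 2.559, n(S) = 82.061/32.07 = 2.559
Smallest is C at 1.279 mol; normalising gives C 1.000, H 2.001, S 2.001
≈ 1:2:2 → CH2S2
Empirical-formula mass = 78.17 g/mol
n = 312.7 / 78.17 = 4.00 ≈ 4
Molecular formula = (CH2S2)×4 = C4H8S8

C4H8S8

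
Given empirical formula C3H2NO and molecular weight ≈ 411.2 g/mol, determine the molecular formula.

Empirical-formula mass = 68.06 g/mol
n = 411.2 / 68.06 = 6.04 ≈ 6
Molecular formula = (C3H2NO)6 = C18H12N6O6

C18H12N6O6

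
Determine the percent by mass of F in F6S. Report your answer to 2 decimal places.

Molar mass = 6(19.00) + 1(32.07) = 146.070 g/mol
Mass of F per mole = 6 × 19.00 = 114.000 g
% F = 114.000 / 146.070 × 100 = 78.04%

78.04%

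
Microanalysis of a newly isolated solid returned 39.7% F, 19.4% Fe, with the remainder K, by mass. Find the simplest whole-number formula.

Assume 100 g: 39.7 g F, 19.4 g Fe, 40.9 g K.
n(F) = 39.7/19.00 = 2.089, n(Fe) = 19.4/55.85 = 0.3474, n(K) = 40.9/39.10 = 1.046
Ratios (÷ 0.3474): F 6.015, Fe 1.000, K 3.011
≈ 6:1:3 → F6FeK3

F6FeK3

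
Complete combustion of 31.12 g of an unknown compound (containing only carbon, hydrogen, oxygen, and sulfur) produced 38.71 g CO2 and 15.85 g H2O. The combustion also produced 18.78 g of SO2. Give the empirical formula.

C3H6O2S

mol C = 38.71 / 44.01 = 0.8796; mass C = 0.8796 × 12.01 = 10.56 g
mol H = 2 × (15.85 / 18.02) = 1.759; mass H = 1.759 × 1.008 = 1.773 g
mol S = 18.78 / 64.07 = 0.2931; mass S = 9.400 g
mass O = 31.12 − (21.74) = 9.383 g → mol O = 0.5864
Divide by the smallest (0.2931 mol S): C 3.001, H 6.002, O 2.001, S 1.000
→ C3H6O2S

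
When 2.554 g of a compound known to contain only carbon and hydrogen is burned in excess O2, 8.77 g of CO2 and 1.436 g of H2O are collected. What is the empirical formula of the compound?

mol C = 8.77 / 44.01 = 0.1993; mass C = 0.1993 × 12.01 = 2.393 g
mol H = 2 × (1.436 / 18.02) = 0.1594; mass H = 0.1594 × 1.008 = 0.1607 g
Ratios (÷ 0.1594): C 1.250, H 1.000
×4: C 5.00, H 4.00 → C5H4

C5H4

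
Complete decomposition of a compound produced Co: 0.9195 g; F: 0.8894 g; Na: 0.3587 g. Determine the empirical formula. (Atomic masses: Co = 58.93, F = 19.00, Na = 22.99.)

CoF3Na

n(Co) = 0.9195/58.93 = 0.0156, n(F) = 0.8894/19.00 = 0.04681, n(Na) = 0.3587/22.99 = 0.0156
Ratios (÷ 0.0156): Co 1.000, F 3.000, Na 1.000
Ratio ≈ 1:3:1, so the empirical formula is CoF3Na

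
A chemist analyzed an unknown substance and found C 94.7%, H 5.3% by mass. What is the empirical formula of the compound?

Assume 100 g: 94.7 g C, 5.3 g H.
C: 94.7 g ÷ 12.01 g/mol = 7.885 mol
H: 5.3 g ÷ 1.008 g/mol = 5.258 mol
Smallest is H at 5.258 mol; normalising gives C 1.500, H 1.000
Multiply by 2: C 3.00, H 2.00 → C3H2

C3H2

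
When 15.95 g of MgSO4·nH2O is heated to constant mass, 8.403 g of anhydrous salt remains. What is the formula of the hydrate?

MgSO4·6H2O

Mass of water lost = 15.95 − 8.403 = 7.547 g → 7.547 / 18.02 = 0.4188 mol H2O
Molar mass of MgSO4 = 120.38 g/mol → mol MgSO4 = 8.403 / 120.38 = 0.0698
n = 0.4188 / 0.0698 = 6.00 ≈ 6 → MgSO4·6H2O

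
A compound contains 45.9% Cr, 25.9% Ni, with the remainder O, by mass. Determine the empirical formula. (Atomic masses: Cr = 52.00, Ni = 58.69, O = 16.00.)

Cr2NiO4

Assume 100 g: 45.9 g Cr, 25.9 g Ni, 28.2 g O.
Moles — Cr: 45.9 / 52.00 = 0.8827 mol; Ni: 25.9 / 58.69 = 0.4413 mol; O: 28.2 / 16.00 = 1.762 mol
Smallest is Ni at 0.4413 mol; normalising gives Cr 2.000, Ni 1.000, O 3.994
→ Cr2NiO4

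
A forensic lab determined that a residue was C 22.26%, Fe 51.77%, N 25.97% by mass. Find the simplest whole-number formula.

Assume 100 g: 22.26 g C, 51.77 g Fe, 25.97 g N.
C: 22.26 g ÷ 12.01 g/mol = 1.853 mol
Fe: 51.77 g ÷ 55.85 g/mol = 0.9269 mol
N: 25.97 g ÷ 14.01 g/mol = 1.854 mol
Smallest is Fe at 0.9269 mol; normalising gives C 2.000, Fe 1.000, N 2.000
Ratio ≈ 2:1:2, so the empirical formula is C2FeN2

C2FeN2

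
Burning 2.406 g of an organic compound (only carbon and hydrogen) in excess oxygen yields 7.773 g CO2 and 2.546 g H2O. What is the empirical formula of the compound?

mol C = 7.773 / 44.01 = 0.1766; mass C = 0.1766 × 12.01 = 2.121 g
mol H = 2 × (2.546 / 18.02) = 0.2826; mass H = 0.2826 × 1.008 = 0.2848 g
Ratios (÷ 0.1766): C 1.000, H 1.600
Scaling by 5: C 5.00, H 8.00 → C5H8

C5H8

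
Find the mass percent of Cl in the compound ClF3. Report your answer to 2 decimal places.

Molar mass = 1(35.45) + 3(19.00) = 92.450 g/mol
Mass of Cl per mole = 1 × 35.45 = 35.450 g
% Cl = 35.450 / 92.450 × 100 = 38.35%

38.35%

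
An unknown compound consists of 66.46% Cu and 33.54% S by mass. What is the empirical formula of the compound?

CuS

Assume 100 g: 66.46 g Cu, 33.54 g S.
n(Cu) = 66.46/63.55 = 1.046, n(S) = 33.54/32.07 = 1.046
Divide by the smallest (1.046 mol Cu): Cu 1.000, S 1.000
Ratio ≈ 1:1, so the empirical formula is CuS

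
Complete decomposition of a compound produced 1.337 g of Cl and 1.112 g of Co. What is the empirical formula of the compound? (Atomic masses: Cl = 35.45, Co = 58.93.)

n(Cl) = 1.337/35.45 = 0.03772, n(Co) = 1.112/58.93 = 0.01887
Smallest is Co at 0.01887 mol; normalising gives Cl 1.999, Co 1.000
→ Cl2Co

Cl2Co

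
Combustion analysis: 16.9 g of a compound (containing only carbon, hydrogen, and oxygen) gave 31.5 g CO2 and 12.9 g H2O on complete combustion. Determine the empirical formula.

mol C = 31.5 / 44.01 = 0.7157; mass C = 0.7157 × 12.01 = 8.596 g
mol H = 2 × (12.9 / 18.02) = 1.432; mass H = 1.432 × 1.008 = 1.443 g
mass O = 16.9 − (10.04) = 6.861 g → mol O = 0.4288
Ratios (÷ 0.4288): C 1.669, H 3.339, O 1.000
Scaling by 3: C 5.01, H 10.02, O 3.00 → C5H10O3

C5H10O3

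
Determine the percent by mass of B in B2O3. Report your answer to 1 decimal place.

31.1%

Molar mass = 2(10.81) + 3(16.00) = 69.620 g/mol
Mass of B per mole = 2 × 10.81 = 21.620 g
% B = 21.620 / 69.620 × 100 = 31.1%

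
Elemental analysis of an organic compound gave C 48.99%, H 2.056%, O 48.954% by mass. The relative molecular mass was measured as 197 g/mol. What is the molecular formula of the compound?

C8H4O6

Assume 100 g: 48.99 g C, 2.056 g H, 48.954 g O.
Moles — C: 48.99 / 12.01 = 4.079 mol; H: 2.056 / 1.008 = 2.04 mol; O: 48.954 / 16.00 = 3.06 mol
Smallest is H at 2.04 mol; normalising gives C 2.000, H 1.000, O 1.500
×2: C 4.00, H 2.00, O 3.00 → C4H2O3
Empirical-formula mass = 98.06 g/mol
n = 197 / 98.06 = 2.01 ≈ 2
Molecular formula = (C4H2O3)×2 = C8H4O6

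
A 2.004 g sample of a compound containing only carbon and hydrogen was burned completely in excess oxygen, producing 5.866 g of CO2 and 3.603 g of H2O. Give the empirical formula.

CH3

mol C = 5.866 / 44.01 = 0.1333; mass C = 0.1333 × 12.01 = 1.601 g
mol H = 2 × (3.603 / 18.02) = 0.3999; mass H = 0.3999 × 1.008 = 0.4031 g
Smallest is C at 0.1333 mol; normalising gives C 1.000, H 3.000
≈ 1:3 → CH3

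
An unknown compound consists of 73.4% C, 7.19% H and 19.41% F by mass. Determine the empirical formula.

Assume 100 g: 73.4 g C, 7.19 g H, 19.41 g F.
Moles — C: 73.4 / 12.01 = 6.112 mol; H: 7.19 / 1.008 = 7.133 mol; F: 19.41 / 19.00 = 1.022 mol
Ratios (÷ 1.022): C 5.982, H 6.982, F 1.000
≈ 6:7:1 → C6H7F

C6H7F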